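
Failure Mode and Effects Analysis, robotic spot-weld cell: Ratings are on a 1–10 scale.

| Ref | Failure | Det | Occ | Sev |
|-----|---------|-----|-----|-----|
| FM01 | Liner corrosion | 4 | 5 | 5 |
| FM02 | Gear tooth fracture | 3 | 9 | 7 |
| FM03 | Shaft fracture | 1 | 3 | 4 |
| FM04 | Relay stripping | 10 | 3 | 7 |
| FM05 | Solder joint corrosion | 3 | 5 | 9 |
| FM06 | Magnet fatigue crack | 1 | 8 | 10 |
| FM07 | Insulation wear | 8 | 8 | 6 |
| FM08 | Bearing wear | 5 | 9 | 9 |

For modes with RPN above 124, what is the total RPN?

RPN = Severity × Occurrence × Detection:
  FM01: 5 × 5 × 4 = 100
  FM02: 7 × 9 × 3 = 189
  FM03: 4 × 3 × 1 = 12
  FM04: 7 × 3 × 10 = 210
  FM05: 9 × 5 × 3 = 135
  FM06: 10 × 8 × 1 = 80
  FM07: 6 × 8 × 8 = 384
  FM08: 9 × 9 × 5 = 405
RPN > 124: FM02 (189), FM04 (210), FM05 (135), FM07 (384), FM08 (405).
Sum: 189 + 210 + 135 + 384 + 405 = 1323.

1323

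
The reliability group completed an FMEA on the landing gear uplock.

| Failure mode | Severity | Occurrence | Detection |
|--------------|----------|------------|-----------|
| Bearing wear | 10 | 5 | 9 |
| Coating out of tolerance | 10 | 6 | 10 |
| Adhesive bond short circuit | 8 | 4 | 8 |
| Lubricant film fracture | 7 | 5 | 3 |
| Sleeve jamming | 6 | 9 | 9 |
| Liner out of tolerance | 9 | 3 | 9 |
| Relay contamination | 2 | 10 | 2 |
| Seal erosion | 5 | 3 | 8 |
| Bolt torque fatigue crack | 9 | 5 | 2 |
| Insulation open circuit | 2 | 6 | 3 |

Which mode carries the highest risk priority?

Coating out of tolerance

RPN = Severity × Occurrence × Detection:
  Bearing wear: 10 × 5 × 9 = 450
  Coating out of tolerance: 10 × 6 × 10 = 600
  Adhesive bond short circuit: 8 × 4 × 8 = 256
  Lubricant film fracture: 7 × 5 × 3 = 105
  Sleeve jamming: 6 × 9 × 9 = 486
  Liner out of tolerance: 9 × 3 × 9 = 243
  Relay contamination: 2 × 10 × 2 = 40
  Seal erosion: 5 × 3 × 8 = 120
  Bolt torque fatigue crack: 9 × 5 × 2 = 90
  Insulation open circuit: 2 × 6 × 3 = 36
Highest RPN is 600 → Coating out of tolerance.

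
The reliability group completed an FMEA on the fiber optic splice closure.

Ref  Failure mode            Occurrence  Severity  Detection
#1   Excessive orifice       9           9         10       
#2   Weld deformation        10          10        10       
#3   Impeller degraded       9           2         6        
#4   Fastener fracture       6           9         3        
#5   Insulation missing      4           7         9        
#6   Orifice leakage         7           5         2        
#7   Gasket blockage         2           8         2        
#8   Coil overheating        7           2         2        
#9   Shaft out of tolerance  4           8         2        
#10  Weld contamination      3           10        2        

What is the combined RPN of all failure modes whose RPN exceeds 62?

RPN = Severity × Occurrence × Detection:
  #1: 9 × 9 × 10 = 810
  #2: 10 × 10 × 10 = 1000
  #3: 2 × 9 × 6 = 108
  #4: 9 × 6 × 3 = 162
  #5: 7 × 4 × 9 = 252
  #6: 5 × 7 × 2 = 70
  #7: 8 × 2 × 2 = 32
  #8: 2 × 7 × 2 = 28
  #9: 8 × 4 × 2 = 64
  #10: 10 × 3 × 2 = 60
RPN > 62: #1 (810), #2 (1000), #3 (108), #4 (162), #5 (252), #6 (70), #9 (64).
Sum: 810 + 1000 + 108 + 162 + 252 + 70 + 64 = 2466.

2466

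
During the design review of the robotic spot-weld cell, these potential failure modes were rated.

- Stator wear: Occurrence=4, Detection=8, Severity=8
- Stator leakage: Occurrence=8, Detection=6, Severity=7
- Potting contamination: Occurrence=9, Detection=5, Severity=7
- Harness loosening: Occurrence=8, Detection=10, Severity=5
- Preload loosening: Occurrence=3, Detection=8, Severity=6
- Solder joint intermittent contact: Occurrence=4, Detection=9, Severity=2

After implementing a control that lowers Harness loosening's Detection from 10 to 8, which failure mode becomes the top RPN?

Stator leakage

RPN = Severity × Occurrence × Detection:
  Stator wear: 8 × 4 × 8 = 256
  Stator leakage: 7 × 8 × 6 = 336
  Potting contamination: 7 × 9 × 5 = 315
  Harness loosening: 5 × 8 × 10 = 400
  Preload loosening: 6 × 3 × 8 = 144
  Solder joint intermittent contact: 2 × 4 × 9 = 72
After action: Harness loosening → 5 × 8 × 8 = 320.
Revised RPNs: Stator leakage=336, Harness loosening=320, Potting contamination=315, Stator wear=256, Preload loosening=144, Solder joint intermittent contact=72.
Highest is now Stator leakage (336).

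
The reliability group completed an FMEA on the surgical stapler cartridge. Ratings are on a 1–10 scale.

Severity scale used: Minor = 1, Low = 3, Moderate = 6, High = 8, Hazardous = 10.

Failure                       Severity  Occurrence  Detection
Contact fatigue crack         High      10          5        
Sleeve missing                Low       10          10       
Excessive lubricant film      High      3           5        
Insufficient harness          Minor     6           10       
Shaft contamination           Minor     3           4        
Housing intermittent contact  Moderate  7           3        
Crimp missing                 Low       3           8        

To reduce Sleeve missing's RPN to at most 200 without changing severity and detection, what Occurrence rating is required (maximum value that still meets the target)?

Sleeve missing: S=3, O=10, D=10 → current RPN = 300.
Fixed product = 30. Need 30 × O ≤ 200, so O ≤ 200/30 = 6.67.
Maximum integer Occurrence rating = 6 (gives RPN 180; O=7 would give 210 > 200).

6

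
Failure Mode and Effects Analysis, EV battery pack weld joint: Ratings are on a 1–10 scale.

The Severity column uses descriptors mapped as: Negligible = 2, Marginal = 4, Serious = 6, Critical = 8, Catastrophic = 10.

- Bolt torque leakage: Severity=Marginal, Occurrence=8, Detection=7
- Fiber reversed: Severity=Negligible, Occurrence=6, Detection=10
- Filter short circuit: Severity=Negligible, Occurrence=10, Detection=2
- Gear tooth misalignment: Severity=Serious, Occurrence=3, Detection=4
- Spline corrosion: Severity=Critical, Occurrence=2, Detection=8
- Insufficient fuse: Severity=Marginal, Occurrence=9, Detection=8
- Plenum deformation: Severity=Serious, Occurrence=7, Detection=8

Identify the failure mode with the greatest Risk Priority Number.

Plenum deformation

RPN = Severity × Occurrence × Detection:
  Bolt torque leakage: 4 × 8 × 7 = 224
  Fiber reversed: 2 × 6 × 10 = 120
  Filter short circuit: 2 × 10 × 2 = 40
  Gear tooth misalignment: 6 × 3 × 4 = 72
  Spline corrosion: 8 × 2 × 8 = 128
  Insufficient fuse: 4 × 9 × 8 = 288
  Plenum deformation: 6 × 7 × 8 = 336
Highest RPN is 336 → Plenum deformation.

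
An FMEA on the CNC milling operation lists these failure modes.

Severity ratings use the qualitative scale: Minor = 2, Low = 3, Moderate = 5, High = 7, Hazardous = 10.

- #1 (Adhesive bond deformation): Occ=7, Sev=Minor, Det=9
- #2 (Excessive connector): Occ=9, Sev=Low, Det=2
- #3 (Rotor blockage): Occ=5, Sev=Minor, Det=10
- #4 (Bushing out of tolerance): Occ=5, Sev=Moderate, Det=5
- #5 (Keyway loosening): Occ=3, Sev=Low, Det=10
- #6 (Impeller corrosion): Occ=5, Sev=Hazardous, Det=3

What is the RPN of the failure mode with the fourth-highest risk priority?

RPN = Severity × Occurrence × Detection:
  #1: 2 × 7 × 9 = 126
  #2: 3 × 9 × 2 = 54
  #3: 2 × 5 × 10 = 100
  #4: 5 × 5 × 5 = 125
  #5: 3 × 3 × 10 = 90
  #6: 10 × 5 × 3 = 150
Sorted descending: 150, 126, 125, 100, 90, 54.
The fourth-highest RPN is 100 (#3).

100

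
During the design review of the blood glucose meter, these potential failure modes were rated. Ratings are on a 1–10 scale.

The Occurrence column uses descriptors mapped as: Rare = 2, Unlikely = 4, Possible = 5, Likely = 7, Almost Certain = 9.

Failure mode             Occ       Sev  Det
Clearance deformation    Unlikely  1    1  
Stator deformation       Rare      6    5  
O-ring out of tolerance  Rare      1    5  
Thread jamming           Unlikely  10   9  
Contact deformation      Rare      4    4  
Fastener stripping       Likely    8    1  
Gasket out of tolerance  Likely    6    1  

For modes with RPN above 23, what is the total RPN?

RPN = Severity × Occurrence × Detection:
  Clearance deformation: 1 × 4 × 1 = 4
  Stator deformation: 6 × 2 × 5 = 60
  O-ring out of tolerance: 1 × 2 × 5 = 10
  Thread jamming: 10 × 4 × 9 = 360
  Contact deformation: 4 × 2 × 4 = 32
  Fastener stripping: 8 × 7 × 1 = 56
  Gasket out of tolerance: 6 × 7 × 1 = 42
RPN > 23: Stator deformation (60), Thread jamming (360), Contact deformation (32), Fastener stripping (56), Gasket out of tolerance (42).
Sum: 60 + 360 + 32 + 56 + 42 = 550.

550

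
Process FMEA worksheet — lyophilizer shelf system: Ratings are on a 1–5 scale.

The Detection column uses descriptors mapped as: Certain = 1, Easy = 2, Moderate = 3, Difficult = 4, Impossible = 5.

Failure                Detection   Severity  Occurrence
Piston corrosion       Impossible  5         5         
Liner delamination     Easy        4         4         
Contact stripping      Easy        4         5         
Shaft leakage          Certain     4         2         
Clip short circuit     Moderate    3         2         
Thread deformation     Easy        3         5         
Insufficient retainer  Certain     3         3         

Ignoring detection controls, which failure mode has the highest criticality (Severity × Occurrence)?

Criticality = Severity × Occurrence:
  Piston corrosion: 5 × 5 = 25
  Liner delamination: 4 × 4 = 16
  Contact stripping: 4 × 5 = 20
  Shaft leakage: 4 × 2 = 8
  Clip short circuit: 3 × 2 = 6
  Thread deformation: 3 × 5 = 15
  Insufficient retainer: 3 × 3 = 9
Highest criticality is 25 → Piston corrosion.

Piston corrosion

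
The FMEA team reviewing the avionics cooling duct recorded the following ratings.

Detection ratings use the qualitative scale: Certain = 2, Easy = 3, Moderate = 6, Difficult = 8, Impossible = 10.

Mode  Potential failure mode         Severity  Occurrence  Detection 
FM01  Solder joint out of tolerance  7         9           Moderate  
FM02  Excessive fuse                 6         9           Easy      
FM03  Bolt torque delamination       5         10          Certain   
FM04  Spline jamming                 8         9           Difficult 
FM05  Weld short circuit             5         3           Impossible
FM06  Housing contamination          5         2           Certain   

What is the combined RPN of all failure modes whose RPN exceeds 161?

1116

RPN = Severity × Occurrence × Detection:
  FM01: 7 × 9 × 6 = 378
  FM02: 6 × 9 × 3 = 162
  FM03: 5 × 10 × 2 = 100
  FM04: 8 × 9 × 8 = 576
  FM05: 5 × 3 × 10 = 150
  FM06: 5 × 2 × 2 = 20
RPN > 161: FM01 (378), FM02 (162), FM04 (576).
Sum: 378 + 162 + 576 = 1116.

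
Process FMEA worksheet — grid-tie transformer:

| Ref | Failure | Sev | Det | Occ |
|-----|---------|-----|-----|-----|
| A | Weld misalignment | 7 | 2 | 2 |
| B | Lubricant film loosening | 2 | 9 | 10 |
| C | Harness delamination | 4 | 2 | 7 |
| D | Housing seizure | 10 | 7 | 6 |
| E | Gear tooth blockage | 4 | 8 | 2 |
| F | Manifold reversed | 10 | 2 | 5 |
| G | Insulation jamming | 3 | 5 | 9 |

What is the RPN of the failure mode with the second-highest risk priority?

180

RPN = Severity × Occurrence × Detection:
  A: 7 × 2 × 2 = 28
  B: 2 × 10 × 9 = 180
  C: 4 × 7 × 2 = 56
  D: 10 × 6 × 7 = 420
  E: 4 × 2 × 8 = 64
  F: 10 × 5 × 2 = 100
  G: 3 × 9 × 5 = 135
Sorted descending: 420, 180, 135, 100, 64, 56, 28.
The second-highest RPN is 180 (B).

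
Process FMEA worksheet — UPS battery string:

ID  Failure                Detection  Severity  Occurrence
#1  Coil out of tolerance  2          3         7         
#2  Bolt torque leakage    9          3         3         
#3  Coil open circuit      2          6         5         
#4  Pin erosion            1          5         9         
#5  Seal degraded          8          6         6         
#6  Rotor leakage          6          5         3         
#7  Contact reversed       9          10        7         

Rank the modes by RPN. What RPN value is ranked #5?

RPN = Severity × Occurrence × Detection:
  #1: 3 × 7 × 2 = 42
  #2: 3 × 3 × 9 = 81
  #3: 6 × 5 × 2 = 60
  #4: 5 × 9 × 1 = 45
  #5: 6 × 6 × 8 = 288
  #6: 5 × 3 × 6 = 90
  #7: 10 × 7 × 9 = 630
Sorted descending: 630, 288, 90, 81, 60, 45, 42.
The fifth-highest RPN is 60 (#3).

60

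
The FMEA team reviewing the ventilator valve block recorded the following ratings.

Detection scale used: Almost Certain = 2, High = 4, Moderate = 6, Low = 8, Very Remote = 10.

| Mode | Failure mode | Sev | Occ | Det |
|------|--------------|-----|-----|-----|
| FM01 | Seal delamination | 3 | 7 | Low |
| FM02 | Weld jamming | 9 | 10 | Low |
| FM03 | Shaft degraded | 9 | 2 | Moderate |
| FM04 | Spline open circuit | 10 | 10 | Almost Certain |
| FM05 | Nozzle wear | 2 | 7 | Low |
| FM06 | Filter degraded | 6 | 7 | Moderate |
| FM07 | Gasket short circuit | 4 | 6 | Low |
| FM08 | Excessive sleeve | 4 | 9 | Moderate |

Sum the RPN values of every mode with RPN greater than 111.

1860

RPN = Severity × Occurrence × Detection:
  FM01: 3 × 7 × 8 = 168
  FM02: 9 × 10 × 8 = 720
  FM03: 9 × 2 × 6 = 108
  FM04: 10 × 10 × 2 = 200
  FM05: 2 × 7 × 8 = 112
  FM06: 6 × 7 × 6 = 252
  FM07: 4 × 6 × 8 = 192
  FM08: 4 × 9 × 6 = 216
RPN > 111: FM01 (168), FM02 (720), FM04 (200), FM05 (112), FM06 (252), FM07 (192), FM08 (216).
Sum: 168 + 720 + 200 + 112 + 252 + 192 + 216 = 1860.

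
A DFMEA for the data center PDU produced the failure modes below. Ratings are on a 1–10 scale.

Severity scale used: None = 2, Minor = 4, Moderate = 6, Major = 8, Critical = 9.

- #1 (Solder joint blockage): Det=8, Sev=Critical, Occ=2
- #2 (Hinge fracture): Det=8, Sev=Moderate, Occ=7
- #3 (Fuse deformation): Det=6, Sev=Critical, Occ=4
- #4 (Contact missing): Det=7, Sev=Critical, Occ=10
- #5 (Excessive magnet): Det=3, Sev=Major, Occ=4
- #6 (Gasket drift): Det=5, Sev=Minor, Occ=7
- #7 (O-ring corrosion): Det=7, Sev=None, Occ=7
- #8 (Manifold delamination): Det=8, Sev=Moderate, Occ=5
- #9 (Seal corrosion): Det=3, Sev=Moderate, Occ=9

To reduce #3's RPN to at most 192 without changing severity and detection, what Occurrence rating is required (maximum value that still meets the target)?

#3: S=9, O=4, D=6 → current RPN = 216.
Fixed product = 54. Need 54 × O ≤ 192, so O ≤ 192/54 = 3.56.
Maximum integer Occurrence rating = 3 (gives RPN 162; O=4 would give 216 > 192).

3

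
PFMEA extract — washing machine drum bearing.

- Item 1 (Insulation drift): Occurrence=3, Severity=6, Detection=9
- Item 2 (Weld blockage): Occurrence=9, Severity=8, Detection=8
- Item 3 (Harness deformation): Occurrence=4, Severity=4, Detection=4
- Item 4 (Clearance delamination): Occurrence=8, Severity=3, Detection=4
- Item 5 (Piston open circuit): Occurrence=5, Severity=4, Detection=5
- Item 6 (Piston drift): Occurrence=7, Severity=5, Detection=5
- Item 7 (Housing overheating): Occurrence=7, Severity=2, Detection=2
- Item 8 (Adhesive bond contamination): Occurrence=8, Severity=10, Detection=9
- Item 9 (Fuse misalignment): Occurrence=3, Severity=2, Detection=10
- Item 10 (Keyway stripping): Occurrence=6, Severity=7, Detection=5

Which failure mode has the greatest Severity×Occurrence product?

Criticality = Severity × Occurrence:
  Item 1: 6 × 3 = 18
  Item 2: 8 × 9 = 72
  Item 3: 4 × 4 = 16
  Item 4: 3 × 8 = 24
  Item 5: 4 × 5 = 20
  Item 6: 5 × 7 = 35
  Item 7: 2 × 7 = 14
  Item 8: 10 × 8 = 80
  Item 9: 2 × 3 = 6
  Item 10: 7 × 6 = 42
Highest criticality is 80 → Item 8.

Item 8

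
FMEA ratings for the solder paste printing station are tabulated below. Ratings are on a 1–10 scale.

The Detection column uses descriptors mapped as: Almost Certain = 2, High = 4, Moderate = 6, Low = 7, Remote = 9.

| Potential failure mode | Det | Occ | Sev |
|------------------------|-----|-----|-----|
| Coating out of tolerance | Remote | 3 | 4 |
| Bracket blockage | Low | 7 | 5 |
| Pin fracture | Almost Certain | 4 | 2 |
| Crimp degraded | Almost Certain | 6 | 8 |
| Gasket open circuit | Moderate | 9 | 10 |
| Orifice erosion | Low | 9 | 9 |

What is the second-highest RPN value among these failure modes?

540

RPN = Severity × Occurrence × Detection:
  Coating out of tolerance: 4 × 3 × 9 = 108
  Bracket blockage: 5 × 7 × 7 = 245
  Pin fracture: 2 × 4 × 2 = 16
  Crimp degraded: 8 × 6 × 2 = 96
  Gasket open circuit: 10 × 9 × 6 = 540
  Orifice erosion: 9 × 9 × 7 = 567
Sorted descending: 567, 540, 245, 108, 96, 16.
The second-highest RPN is 540 (Gasket open circuit).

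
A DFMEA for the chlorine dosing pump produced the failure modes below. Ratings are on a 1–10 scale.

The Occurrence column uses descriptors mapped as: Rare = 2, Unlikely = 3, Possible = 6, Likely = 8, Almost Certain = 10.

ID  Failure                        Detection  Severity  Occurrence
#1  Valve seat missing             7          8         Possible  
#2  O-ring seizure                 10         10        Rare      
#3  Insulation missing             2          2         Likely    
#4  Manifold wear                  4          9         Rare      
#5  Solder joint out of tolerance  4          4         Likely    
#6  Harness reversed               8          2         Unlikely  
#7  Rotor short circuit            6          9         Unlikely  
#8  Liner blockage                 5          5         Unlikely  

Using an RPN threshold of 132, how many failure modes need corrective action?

RPN = Severity × Occurrence × Detection:
  #1: 8 × 6 × 7 = 336
  #2: 10 × 2 × 10 = 200
  #3: 2 × 8 × 2 = 32
  #4: 9 × 2 × 4 = 72
  #5: 4 × 8 × 4 = 128
  #6: 2 × 3 × 8 = 48
  #7: 9 × 3 × 6 = 162
  #8: 5 × 3 × 5 = 75
Modes with RPN ≥ 132: #1 (336), #2 (200), #7 (162) → 3.

3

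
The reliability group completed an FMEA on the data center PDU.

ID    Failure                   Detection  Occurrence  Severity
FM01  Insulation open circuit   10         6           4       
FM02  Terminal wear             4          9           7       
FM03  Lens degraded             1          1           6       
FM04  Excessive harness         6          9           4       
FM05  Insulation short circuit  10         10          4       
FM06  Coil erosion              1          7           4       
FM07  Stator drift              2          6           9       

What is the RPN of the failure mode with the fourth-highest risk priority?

RPN = Severity × Occurrence × Detection:
  FM01: 4 × 6 × 10 = 240
  FM02: 7 × 9 × 4 = 252
  FM03: 6 × 1 × 1 = 6
  FM04: 4 × 9 × 6 = 216
  FM05: 4 × 10 × 10 = 400
  FM06: 4 × 7 × 1 = 28
  FM07: 9 × 6 × 2 = 108
Sorted descending: 400, 252, 240, 216, 108, 28, 6.
The fourth-highest RPN is 216 (FM04).

216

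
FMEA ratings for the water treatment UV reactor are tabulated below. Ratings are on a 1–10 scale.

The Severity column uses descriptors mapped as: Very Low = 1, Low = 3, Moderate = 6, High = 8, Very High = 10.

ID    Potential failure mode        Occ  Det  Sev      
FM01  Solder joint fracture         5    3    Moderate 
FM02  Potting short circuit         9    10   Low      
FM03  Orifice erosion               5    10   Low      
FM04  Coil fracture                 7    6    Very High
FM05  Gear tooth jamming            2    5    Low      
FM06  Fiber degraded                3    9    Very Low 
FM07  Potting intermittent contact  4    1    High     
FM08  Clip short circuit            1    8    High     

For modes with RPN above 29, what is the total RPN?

1056

RPN = Severity × Occurrence × Detection:
  FM01: 6 × 5 × 3 = 90
  FM02: 3 × 9 × 10 = 270
  FM03: 3 × 5 × 10 = 150
  FM04: 10 × 7 × 6 = 420
  FM05: 3 × 2 × 5 = 30
  FM06: 1 × 3 × 9 = 27
  FM07: 8 × 4 × 1 = 32
  FM08: 8 × 1 × 8 = 64
RPN > 29: FM01 (90), FM02 (270), FM03 (150), FM04 (420), FM05 (30), FM07 (32), FM08 (64).
Sum: 90 + 270 + 150 + 420 + 30 + 32 + 64 = 1056.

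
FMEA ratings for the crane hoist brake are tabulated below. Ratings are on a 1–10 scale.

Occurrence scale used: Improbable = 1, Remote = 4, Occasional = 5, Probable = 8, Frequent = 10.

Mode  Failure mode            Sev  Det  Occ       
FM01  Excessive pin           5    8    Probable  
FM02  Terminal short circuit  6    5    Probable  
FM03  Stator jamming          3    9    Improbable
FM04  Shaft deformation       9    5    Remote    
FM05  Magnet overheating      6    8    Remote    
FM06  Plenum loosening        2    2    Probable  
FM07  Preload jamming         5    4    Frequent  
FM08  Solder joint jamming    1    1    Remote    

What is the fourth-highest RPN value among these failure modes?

192

RPN = Severity × Occurrence × Detection:
  FM01: 5 × 8 × 8 = 320
  FM02: 6 × 8 × 5 = 240
  FM03: 3 × 1 × 9 = 27
  FM04: 9 × 4 × 5 = 180
  FM05: 6 × 4 × 8 = 192
  FM06: 2 × 8 × 2 = 32
  FM07: 5 × 10 × 4 = 200
  FM08: 1 × 4 × 1 = 4
Sorted descending: 320, 240, 200, 192, 180, 32, 27, 4.
The fourth-highest RPN is 192 (FM05).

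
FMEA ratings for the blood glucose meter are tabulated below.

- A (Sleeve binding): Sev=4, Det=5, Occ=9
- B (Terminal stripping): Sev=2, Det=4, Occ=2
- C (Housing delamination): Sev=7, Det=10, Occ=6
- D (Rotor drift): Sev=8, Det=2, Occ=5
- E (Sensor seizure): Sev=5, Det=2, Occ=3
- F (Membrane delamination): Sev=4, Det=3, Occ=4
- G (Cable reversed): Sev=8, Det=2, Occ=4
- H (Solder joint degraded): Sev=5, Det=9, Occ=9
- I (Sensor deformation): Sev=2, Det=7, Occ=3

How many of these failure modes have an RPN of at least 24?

RPN = Severity × Occurrence × Detection:
  A: 4 × 9 × 5 = 180
  B: 2 × 2 × 4 = 16
  C: 7 × 6 × 10 = 420
  D: 8 × 5 × 2 = 80
  E: 5 × 3 × 2 = 30
  F: 4 × 4 × 3 = 48
  G: 8 × 4 × 2 = 64
  H: 5 × 9 × 9 = 405
  I: 2 × 3 × 7 = 42
Modes with RPN ≥ 24: A (180), C (420), D (80), E (30), F (48), G (64), H (405), I (42) → 8.

8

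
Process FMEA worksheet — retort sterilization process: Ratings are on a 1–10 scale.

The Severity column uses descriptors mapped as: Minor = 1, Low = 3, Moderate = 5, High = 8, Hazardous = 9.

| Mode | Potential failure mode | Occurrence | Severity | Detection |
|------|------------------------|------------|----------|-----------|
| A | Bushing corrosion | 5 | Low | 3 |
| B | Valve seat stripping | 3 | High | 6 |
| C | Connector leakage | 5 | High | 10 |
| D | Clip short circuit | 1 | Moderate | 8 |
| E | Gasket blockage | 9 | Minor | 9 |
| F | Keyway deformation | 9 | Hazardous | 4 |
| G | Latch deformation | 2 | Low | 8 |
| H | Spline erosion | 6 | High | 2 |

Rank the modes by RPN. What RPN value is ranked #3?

RPN = Severity × Occurrence × Detection:
  A: 3 × 5 × 3 = 45
  B: 8 × 3 × 6 = 144
  C: 8 × 5 × 10 = 400
  D: 5 × 1 × 8 = 40
  E: 1 × 9 × 9 = 81
  F: 9 × 9 × 4 = 324
  G: 3 × 2 × 8 = 48
  H: 8 × 6 × 2 = 96
Sorted descending: 400, 324, 144, 96, 81, 48, 45, 40.
The third-highest RPN is 144 (B).

144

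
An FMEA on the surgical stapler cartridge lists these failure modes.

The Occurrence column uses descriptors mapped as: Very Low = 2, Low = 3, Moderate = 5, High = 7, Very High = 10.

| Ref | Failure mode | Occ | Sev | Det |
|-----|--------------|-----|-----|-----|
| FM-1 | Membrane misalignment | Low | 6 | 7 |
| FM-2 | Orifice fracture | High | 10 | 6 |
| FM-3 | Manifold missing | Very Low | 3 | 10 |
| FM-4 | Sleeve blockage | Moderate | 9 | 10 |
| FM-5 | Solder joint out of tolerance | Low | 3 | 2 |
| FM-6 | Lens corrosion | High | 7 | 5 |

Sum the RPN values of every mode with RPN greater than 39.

1301

RPN = Severity × Occurrence × Detection:
  FM-1: 6 × 3 × 7 = 126
  FM-2: 10 × 7 × 6 = 420
  FM-3: 3 × 2 × 10 = 60
  FM-4: 9 × 5 × 10 = 450
  FM-5: 3 × 3 × 2 = 18
  FM-6: 7 × 7 × 5 = 245
RPN > 39: FM-1 (126), FM-2 (420), FM-3 (60), FM-4 (450), FM-6 (245).
Sum: 126 + 420 + 60 + 450 + 245 = 1301.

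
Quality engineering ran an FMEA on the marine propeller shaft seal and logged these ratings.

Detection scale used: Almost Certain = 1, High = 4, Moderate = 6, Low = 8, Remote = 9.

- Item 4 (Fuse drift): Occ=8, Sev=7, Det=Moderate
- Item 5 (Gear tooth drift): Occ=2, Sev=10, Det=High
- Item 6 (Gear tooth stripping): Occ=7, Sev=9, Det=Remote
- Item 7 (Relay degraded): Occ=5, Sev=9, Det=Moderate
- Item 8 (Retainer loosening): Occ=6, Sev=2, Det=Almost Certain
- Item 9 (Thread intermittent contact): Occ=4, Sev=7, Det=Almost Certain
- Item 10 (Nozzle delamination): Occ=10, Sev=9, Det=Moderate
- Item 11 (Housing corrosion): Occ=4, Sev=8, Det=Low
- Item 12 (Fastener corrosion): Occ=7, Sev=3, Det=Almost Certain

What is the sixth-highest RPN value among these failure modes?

RPN = Severity × Occurrence × Detection:
  Item 4: 7 × 8 × 6 = 336
  Item 5: 10 × 2 × 4 = 80
  Item 6: 9 × 7 × 9 = 567
  Item 7: 9 × 5 × 6 = 270
  Item 8: 2 × 6 × 1 = 12
  Item 9: 7 × 4 × 1 = 28
  Item 10: 9 × 10 × 6 = 540
  Item 11: 8 × 4 × 8 = 256
  Item 12: 3 × 7 × 1 = 21
Sorted descending: 567, 540, 336, 270, 256, 80, 28, 21, 12.
The sixth-highest RPN is 80 (Item 5).

80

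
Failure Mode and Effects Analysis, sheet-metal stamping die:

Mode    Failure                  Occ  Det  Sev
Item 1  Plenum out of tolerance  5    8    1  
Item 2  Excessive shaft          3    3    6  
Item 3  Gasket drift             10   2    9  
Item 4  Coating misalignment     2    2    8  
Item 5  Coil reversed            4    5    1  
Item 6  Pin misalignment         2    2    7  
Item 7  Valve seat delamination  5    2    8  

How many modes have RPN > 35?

RPN = Severity × Occurrence × Detection:
  Item 1: 1 × 5 × 8 = 40
  Item 2: 6 × 3 × 3 = 54
  Item 3: 9 × 10 × 2 = 180
  Item 4: 8 × 2 × 2 = 32
  Item 5: 1 × 4 × 5 = 20
  Item 6: 7 × 2 × 2 = 28
  Item 7: 8 × 5 × 2 = 80
Modes with RPN > 35: Item 1 (40), Item 2 (54), Item 3 (180), Item 7 (80) → 4.

4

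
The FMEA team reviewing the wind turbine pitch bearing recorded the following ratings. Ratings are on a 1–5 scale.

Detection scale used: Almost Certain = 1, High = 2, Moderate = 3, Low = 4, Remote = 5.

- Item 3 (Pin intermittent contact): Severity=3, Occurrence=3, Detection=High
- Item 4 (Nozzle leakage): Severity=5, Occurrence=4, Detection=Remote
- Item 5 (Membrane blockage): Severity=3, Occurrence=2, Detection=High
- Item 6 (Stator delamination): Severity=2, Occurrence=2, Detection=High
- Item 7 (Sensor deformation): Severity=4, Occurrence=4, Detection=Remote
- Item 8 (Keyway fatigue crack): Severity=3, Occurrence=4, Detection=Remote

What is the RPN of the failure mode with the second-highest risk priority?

80

RPN = Severity × Occurrence × Detection:
  Item 3: 3 × 3 × 2 = 18
  Item 4: 5 × 4 × 5 = 100
  Item 5: 3 × 2 × 2 = 12
  Item 6: 2 × 2 × 2 = 8
  Item 7: 4 × 4 × 5 = 80
  Item 8: 3 × 4 × 5 = 60
Sorted descending: 100, 80, 60, 18, 12, 8.
The second-highest RPN is 80 (Item 7).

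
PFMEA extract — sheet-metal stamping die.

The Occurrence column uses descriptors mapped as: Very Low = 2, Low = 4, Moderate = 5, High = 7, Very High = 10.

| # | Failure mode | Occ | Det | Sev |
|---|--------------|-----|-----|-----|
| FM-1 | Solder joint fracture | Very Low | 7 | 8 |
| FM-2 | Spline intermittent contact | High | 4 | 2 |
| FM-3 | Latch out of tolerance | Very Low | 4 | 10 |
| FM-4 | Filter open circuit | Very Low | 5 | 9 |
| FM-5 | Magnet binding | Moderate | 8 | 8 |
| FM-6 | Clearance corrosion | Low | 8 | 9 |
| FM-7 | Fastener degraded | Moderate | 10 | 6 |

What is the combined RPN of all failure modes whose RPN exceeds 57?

RPN = Severity × Occurrence × Detection:
  FM-1: 8 × 2 × 7 = 112
  FM-2: 2 × 7 × 4 = 56
  FM-3: 10 × 2 × 4 = 80
  FM-4: 9 × 2 × 5 = 90
  FM-5: 8 × 5 × 8 = 320
  FM-6: 9 × 4 × 8 = 288
  FM-7: 6 × 5 × 10 = 300
RPN > 57: FM-1 (112), FM-3 (80), FM-4 (90), FM-5 (320), FM-6 (288), FM-7 (300).
Sum: 112 + 80 + 90 + 320 + 288 + 300 = 1190.

1190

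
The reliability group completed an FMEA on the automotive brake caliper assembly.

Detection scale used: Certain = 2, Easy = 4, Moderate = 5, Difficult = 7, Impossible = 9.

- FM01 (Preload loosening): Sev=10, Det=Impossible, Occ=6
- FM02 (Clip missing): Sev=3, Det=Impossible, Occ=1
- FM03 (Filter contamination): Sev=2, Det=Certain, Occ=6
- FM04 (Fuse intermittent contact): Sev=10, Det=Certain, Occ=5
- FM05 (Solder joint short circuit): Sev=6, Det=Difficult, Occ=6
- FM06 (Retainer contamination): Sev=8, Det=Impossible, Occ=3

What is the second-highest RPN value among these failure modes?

RPN = Severity × Occurrence × Detection:
  FM01: 10 × 6 × 9 = 540
  FM02: 3 × 1 × 9 = 27
  FM03: 2 × 6 × 2 = 24
  FM04: 10 × 5 × 2 = 100
  FM05: 6 × 6 × 7 = 252
  FM06: 8 × 3 × 9 = 216
Sorted descending: 540, 252, 216, 100, 27, 24.
The second-highest RPN is 252 (FM05).

252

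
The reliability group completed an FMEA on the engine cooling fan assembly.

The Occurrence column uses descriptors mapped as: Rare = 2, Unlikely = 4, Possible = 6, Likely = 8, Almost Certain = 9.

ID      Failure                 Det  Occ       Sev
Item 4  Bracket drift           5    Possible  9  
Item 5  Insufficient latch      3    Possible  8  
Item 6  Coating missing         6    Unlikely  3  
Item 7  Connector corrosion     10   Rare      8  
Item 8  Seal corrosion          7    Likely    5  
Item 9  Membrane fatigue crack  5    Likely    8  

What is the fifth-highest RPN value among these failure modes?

144

RPN = Severity × Occurrence × Detection:
  Item 4: 9 × 6 × 5 = 270
  Item 5: 8 × 6 × 3 = 144
  Item 6: 3 × 4 × 6 = 72
  Item 7: 8 × 2 × 10 = 160
  Item 8: 5 × 8 × 7 = 280
  Item 9: 8 × 8 × 5 = 320
Sorted descending: 320, 280, 270, 160, 144, 72.
The fifth-highest RPN is 144 (Item 5).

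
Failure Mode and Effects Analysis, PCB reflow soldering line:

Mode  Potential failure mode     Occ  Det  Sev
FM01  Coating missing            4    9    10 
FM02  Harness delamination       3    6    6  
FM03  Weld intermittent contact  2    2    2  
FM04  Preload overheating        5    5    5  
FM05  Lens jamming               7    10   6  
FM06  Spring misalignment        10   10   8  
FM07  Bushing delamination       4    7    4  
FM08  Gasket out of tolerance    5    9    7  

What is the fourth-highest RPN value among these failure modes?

RPN = Severity × Occurrence × Detection:
  FM01: 10 × 4 × 9 = 360
  FM02: 6 × 3 × 6 = 108
  FM03: 2 × 2 × 2 = 8
  FM04: 5 × 5 × 5 = 125
  FM05: 6 × 7 × 10 = 420
  FM06: 8 × 10 × 10 = 800
  FM07: 4 × 4 × 7 = 112
  FM08: 7 × 5 × 9 = 315
Sorted descending: 800, 420, 360, 315, 125, 112, 108, 8.
The fourth-highest RPN is 315 (FM08).

315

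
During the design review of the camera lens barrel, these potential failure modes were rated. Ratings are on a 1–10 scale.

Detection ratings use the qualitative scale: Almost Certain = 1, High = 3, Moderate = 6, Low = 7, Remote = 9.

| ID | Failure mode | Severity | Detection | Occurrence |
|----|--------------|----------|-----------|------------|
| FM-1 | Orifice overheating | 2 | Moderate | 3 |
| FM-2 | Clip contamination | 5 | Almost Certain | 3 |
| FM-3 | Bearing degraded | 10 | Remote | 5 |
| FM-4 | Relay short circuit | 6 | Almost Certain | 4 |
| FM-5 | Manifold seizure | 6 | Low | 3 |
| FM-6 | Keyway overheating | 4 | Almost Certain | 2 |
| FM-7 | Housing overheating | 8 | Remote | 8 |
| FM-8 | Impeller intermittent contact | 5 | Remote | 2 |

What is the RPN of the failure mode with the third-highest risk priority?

126

RPN = Severity × Occurrence × Detection:
  FM-1: 2 × 3 × 6 = 36
  FM-2: 5 × 3 × 1 = 15
  FM-3: 10 × 5 × 9 = 450
  FM-4: 6 × 4 × 1 = 24
  FM-5: 6 × 3 × 7 = 126
  FM-6: 4 × 2 × 1 = 8
  FM-7: 8 × 8 × 9 = 576
  FM-8: 5 × 2 × 9 = 90
Sorted descending: 576, 450, 126, 90, 36, 24, 15, 8.
The third-highest RPN is 126 (FM-5).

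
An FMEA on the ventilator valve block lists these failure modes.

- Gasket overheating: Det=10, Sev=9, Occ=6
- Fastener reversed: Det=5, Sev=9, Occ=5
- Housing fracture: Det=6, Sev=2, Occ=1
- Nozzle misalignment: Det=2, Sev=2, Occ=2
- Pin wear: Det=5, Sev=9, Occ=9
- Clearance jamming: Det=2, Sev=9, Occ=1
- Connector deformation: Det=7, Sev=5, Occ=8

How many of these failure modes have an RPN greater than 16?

5

RPN = Severity × Occurrence × Detection:
  Gasket overheating: 9 × 6 × 10 = 540
  Fastener reversed: 9 × 5 × 5 = 225
  Housing fracture: 2 × 1 × 6 = 12
  Nozzle misalignment: 2 × 2 × 2 = 8
  Pin wear: 9 × 9 × 5 = 405
  Clearance jamming: 9 × 1 × 2 = 18
  Connector deformation: 5 × 8 × 7 = 280
Modes with RPN > 16: Gasket overheating (540), Fastener reversed (225), Pin wear (405), Clearance jamming (18), Connector deformation (280) → 5.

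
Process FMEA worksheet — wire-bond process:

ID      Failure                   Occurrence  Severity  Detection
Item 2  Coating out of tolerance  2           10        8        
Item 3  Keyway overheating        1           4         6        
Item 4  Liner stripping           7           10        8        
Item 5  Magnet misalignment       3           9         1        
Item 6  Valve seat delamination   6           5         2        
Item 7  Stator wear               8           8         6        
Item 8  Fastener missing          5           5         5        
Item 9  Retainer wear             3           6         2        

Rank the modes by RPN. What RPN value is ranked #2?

384

RPN = Severity × Occurrence × Detection:
  Item 2: 10 × 2 × 8 = 160
  Item 3: 4 × 1 × 6 = 24
  Item 4: 10 × 7 × 8 = 560
  Item 5: 9 × 3 × 1 = 27
  Item 6: 5 × 6 × 2 = 60
  Item 7: 8 × 8 × 6 = 384
  Item 8: 5 × 5 × 5 = 125
  Item 9: 6 × 3 × 2 = 36
Sorted descending: 560, 384, 160, 125, 60, 36, 27, 24.
The second-highest RPN is 384 (Item 7).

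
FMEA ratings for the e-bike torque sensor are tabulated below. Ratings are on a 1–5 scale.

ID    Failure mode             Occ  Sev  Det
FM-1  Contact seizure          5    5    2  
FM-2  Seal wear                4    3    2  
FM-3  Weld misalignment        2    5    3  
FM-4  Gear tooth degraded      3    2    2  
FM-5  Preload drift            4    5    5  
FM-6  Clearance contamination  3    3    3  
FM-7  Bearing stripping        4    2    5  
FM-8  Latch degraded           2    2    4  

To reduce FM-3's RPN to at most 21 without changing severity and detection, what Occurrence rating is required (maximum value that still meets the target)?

FM-3: S=5, O=2, D=3 → current RPN = 30.
Fixed product = 15. Need 15 × O ≤ 21, so O ≤ 21/15 = 1.40.
Maximum integer Occurrence rating = 1 (gives RPN 15; O=2 would give 30 > 21).

1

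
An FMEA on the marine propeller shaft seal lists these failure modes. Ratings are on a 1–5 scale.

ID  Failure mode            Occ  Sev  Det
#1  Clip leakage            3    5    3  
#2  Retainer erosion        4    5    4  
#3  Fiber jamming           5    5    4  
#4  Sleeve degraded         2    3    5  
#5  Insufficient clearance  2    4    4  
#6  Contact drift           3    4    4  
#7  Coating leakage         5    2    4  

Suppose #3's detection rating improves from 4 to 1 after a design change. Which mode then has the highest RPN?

#2

RPN = Severity × Occurrence × Detection:
  #1: 5 × 3 × 3 = 45
  #2: 5 × 4 × 4 = 80
  #3: 5 × 5 × 4 = 100
  #4: 3 × 2 × 5 = 30
  #5: 4 × 2 × 4 = 32
  #6: 4 × 3 × 4 = 48
  #7: 2 × 5 × 4 = 40
After action: #3 → 5 × 5 × 1 = 25.
Revised RPNs: #2=80, #6=48, #1=45, #7=40, #5=32, #4=30, #3=25.
Highest is now #2 (80).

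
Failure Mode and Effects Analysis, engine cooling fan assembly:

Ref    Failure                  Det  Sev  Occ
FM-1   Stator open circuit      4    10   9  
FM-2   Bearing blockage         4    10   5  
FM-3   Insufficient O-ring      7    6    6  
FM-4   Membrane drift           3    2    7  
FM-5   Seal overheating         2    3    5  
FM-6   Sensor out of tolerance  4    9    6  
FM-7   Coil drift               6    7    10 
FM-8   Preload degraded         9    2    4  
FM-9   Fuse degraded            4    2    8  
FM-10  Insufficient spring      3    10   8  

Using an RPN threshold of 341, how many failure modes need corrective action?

RPN = Severity × Occurrence × Detection:
  FM-1: 10 × 9 × 4 = 360
  FM-2: 10 × 5 × 4 = 200
  FM-3: 6 × 6 × 7 = 252
  FM-4: 2 × 7 × 3 = 42
  FM-5: 3 × 5 × 2 = 30
  FM-6: 9 × 6 × 4 = 216
  FM-7: 7 × 10 × 6 = 420
  FM-8: 2 × 4 × 9 = 72
  FM-9: 2 × 8 × 4 = 64
  FM-10: 10 × 8 × 3 = 240
Modes with RPN ≥ 341: FM-1 (360), FM-7 (420) → 2.

2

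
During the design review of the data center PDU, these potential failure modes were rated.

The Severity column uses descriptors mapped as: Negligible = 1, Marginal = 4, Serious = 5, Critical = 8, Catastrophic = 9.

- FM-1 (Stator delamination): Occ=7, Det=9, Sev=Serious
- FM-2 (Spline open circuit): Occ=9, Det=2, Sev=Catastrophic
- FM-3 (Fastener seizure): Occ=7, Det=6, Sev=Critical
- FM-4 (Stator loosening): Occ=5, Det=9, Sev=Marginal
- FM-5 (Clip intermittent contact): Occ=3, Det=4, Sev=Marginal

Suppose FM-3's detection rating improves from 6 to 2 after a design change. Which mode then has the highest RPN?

RPN = Severity × Occurrence × Detection:
  FM-1: 5 × 7 × 9 = 315
  FM-2: 9 × 9 × 2 = 162
  FM-3: 8 × 7 × 6 = 336
  FM-4: 4 × 5 × 9 = 180
  FM-5: 4 × 3 × 4 = 48
After action: FM-3 → 8 × 7 × 2 = 112.
Revised RPNs: FM-1=315, FM-4=180, FM-2=162, FM-3=112, FM-5=48.
Highest is now FM-1 (315).

FM-1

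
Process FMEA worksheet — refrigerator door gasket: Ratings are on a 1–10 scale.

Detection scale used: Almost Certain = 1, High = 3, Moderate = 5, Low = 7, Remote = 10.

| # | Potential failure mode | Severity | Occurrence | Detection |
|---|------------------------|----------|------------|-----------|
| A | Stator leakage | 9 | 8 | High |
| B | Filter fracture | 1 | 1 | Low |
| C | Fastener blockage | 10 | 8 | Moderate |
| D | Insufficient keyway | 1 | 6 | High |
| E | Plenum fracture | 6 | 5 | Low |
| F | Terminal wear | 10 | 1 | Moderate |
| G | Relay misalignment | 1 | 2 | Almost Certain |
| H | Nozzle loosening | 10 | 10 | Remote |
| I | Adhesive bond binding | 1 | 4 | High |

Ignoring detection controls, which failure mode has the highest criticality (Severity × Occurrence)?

Criticality = Severity × Occurrence:
  A: 9 × 8 = 72
  B: 1 × 1 = 1
  C: 10 × 8 = 80
  D: 1 × 6 = 6
  E: 6 × 5 = 30
  F: 10 × 1 = 10
  G: 1 × 2 = 2
  H: 10 × 10 = 100
  I: 1 × 4 = 4
Highest criticality is 100 → H.

H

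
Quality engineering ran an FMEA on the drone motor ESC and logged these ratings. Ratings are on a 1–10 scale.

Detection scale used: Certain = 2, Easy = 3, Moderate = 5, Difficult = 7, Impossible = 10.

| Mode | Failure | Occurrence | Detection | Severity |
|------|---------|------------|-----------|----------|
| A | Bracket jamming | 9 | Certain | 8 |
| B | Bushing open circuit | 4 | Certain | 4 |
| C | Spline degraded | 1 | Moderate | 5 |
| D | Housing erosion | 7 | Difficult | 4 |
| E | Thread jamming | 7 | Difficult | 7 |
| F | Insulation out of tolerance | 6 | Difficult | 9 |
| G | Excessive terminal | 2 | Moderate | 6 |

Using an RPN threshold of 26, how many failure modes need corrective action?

6

RPN = Severity × Occurrence × Detection:
  A: 8 × 9 × 2 = 144
  B: 4 × 4 × 2 = 32
  C: 5 × 1 × 5 = 25
  D: 4 × 7 × 7 = 196
  E: 7 × 7 × 7 = 343
  F: 9 × 6 × 7 = 378
  G: 6 × 2 × 5 = 60
Modes with RPN ≥ 26: A (144), B (32), D (196), E (343), F (378), G (60) → 6.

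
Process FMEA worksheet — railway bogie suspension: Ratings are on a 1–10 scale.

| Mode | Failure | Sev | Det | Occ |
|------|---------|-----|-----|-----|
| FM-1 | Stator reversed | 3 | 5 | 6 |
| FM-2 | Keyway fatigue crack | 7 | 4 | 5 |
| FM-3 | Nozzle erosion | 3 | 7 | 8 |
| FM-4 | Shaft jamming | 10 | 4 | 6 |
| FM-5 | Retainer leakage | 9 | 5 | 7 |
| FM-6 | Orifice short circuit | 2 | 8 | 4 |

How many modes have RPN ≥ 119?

RPN = Severity × Occurrence × Detection:
  FM-1: 3 × 6 × 5 = 90
  FM-2: 7 × 5 × 4 = 140
  FM-3: 3 × 8 × 7 = 168
  FM-4: 10 × 6 × 4 = 240
  FM-5: 9 × 7 × 5 = 315
  FM-6: 2 × 4 × 8 = 64
Modes with RPN ≥ 119: FM-2 (140), FM-3 (168), FM-4 (240), FM-5 (315) → 4.

4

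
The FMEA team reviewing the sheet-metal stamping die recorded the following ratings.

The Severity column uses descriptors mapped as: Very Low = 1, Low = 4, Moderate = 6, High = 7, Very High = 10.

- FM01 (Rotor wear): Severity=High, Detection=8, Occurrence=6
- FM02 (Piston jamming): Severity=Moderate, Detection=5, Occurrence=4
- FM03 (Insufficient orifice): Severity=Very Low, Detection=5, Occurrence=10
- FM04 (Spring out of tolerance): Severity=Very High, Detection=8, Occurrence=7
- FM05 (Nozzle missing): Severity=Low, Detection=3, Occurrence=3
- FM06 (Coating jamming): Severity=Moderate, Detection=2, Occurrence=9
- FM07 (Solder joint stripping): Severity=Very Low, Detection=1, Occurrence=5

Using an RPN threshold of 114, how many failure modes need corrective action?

RPN = Severity × Occurrence × Detection:
  FM01: 7 × 6 × 8 = 336
  FM02: 6 × 4 × 5 = 120
  FM03: 1 × 10 × 5 = 50
  FM04: 10 × 7 × 8 = 560
  FM05: 4 × 3 × 3 = 36
  FM06: 6 × 9 × 2 = 108
  FM07: 1 × 5 × 1 = 5
Modes with RPN ≥ 114: FM01 (336), FM02 (120), FM04 (560) → 3.

3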